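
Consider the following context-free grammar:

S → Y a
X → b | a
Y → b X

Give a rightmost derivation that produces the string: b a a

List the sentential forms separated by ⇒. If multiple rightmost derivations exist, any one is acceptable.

S ⇒ Y a ⇒ b X a ⇒ b a a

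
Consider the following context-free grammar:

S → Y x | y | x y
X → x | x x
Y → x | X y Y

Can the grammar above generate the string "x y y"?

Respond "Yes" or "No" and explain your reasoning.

No - no valid derivation exists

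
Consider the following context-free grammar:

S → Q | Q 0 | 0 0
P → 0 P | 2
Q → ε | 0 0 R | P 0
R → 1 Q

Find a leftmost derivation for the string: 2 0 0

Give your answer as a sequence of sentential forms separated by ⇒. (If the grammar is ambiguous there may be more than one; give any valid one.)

S ⇒ Q 0 ⇒ P 0 0 ⇒ 2 0 0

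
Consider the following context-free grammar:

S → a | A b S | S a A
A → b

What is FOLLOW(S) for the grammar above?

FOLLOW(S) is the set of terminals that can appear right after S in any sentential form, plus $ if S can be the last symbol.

We compute FOLLOW(S) using the standard algorithm.
FOLLOW(S) starts with {$}.
FIRST(A) = {b}
FIRST(S) = {a, b}
FOLLOW(A) = {$, a, b}
FOLLOW(S) = {$, a}
Therefore, FOLLOW(S) = {$, a}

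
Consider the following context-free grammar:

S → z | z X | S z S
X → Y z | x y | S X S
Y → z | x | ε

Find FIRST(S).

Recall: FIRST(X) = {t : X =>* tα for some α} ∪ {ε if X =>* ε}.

We compute FIRST(S) using the standard algorithm.
FIRST(S) = {z}
FIRST(X) = {x, z}
FIRST(Y) = {x, z, ε}
Therefore, FIRST(S) = {z}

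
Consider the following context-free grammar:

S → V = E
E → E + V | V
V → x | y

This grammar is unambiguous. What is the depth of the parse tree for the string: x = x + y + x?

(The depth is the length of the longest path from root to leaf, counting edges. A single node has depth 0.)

5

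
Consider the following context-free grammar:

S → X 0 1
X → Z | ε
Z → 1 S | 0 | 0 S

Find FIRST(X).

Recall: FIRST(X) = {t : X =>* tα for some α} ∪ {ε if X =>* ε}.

We compute FIRST(X) using the standard algorithm.
FIRST(S) = {0, 1}
FIRST(X) = {0, 1, ε}
FIRST(Z) = {0, 1}
Therefore, FIRST(X) = {0, 1, ε}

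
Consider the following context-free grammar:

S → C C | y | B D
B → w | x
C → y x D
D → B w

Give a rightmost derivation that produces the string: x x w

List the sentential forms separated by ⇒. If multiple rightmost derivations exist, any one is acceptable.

S ⇒ B D ⇒ B B w ⇒ B x w ⇒ x x w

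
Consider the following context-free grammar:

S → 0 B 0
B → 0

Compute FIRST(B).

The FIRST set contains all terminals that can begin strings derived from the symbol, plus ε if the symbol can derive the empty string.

We compute FIRST(B) using the standard algorithm.
FIRST(B) = {0}
FIRST(S) = {0}
Therefore, FIRST(B) = {0}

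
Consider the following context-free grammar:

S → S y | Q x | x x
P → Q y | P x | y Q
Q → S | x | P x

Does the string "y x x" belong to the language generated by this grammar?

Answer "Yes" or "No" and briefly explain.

No - no valid derivation exists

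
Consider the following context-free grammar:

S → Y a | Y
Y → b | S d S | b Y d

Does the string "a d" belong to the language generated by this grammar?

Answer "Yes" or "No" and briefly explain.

No - no valid derivation exists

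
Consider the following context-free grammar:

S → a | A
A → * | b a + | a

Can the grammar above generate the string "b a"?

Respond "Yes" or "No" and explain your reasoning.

No - no valid derivation exists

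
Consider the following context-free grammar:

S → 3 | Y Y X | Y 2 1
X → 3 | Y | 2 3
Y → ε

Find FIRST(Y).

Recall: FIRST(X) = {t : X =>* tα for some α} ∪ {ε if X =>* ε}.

We compute FIRST(Y) using the standard algorithm.
FIRST(S) = {2, 3, ε}
FIRST(X) = {2, 3, ε}
FIRST(Y) = {ε}
Therefore, FIRST(Y) = {ε}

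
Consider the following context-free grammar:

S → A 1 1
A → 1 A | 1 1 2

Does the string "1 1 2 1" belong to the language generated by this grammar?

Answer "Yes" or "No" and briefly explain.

No - no valid derivation exists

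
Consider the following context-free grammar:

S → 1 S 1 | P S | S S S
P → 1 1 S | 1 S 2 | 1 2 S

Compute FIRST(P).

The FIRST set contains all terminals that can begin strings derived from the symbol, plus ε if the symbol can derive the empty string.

We compute FIRST(P) using the standard algorithm.
FIRST(P) = {1}
FIRST(S) = {1}
Therefore, FIRST(P) = {1}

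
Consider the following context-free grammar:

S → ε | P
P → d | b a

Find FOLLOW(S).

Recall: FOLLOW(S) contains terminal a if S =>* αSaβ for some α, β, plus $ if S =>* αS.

We compute FOLLOW(S) using the standard algorithm.
FOLLOW(S) starts with {$}.
FIRST(P) = {b, d}
FIRST(S) = {b, d, ε}
FOLLOW(P) = {$}
FOLLOW(S) = {$}
Therefore, FOLLOW(S) = {$}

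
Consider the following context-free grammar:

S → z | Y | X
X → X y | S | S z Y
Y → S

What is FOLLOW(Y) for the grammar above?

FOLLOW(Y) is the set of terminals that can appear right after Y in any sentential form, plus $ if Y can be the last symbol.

We compute FOLLOW(Y) using the standard algorithm.
FOLLOW(S) starts with {$}.
FIRST(S) = {z}
FIRST(X) = {z}
FIRST(Y) = {z}
FOLLOW(S) = {$, y, z}
FOLLOW(X) = {$, y, z}
FOLLOW(Y) = {$, y, z}
Therefore, FOLLOW(Y) = {$, y, z}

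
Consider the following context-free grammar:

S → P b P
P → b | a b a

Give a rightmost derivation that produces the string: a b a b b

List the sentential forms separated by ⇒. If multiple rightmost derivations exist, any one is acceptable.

S ⇒ P b P ⇒ P b b ⇒ a b a b b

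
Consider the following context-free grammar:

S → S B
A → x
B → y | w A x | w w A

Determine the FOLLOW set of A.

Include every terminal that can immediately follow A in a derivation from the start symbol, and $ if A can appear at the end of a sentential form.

We compute FOLLOW(A) using the standard algorithm.
FOLLOW(S) starts with {$}.
FIRST(A) = {x}
FIRST(B) = {w, y}
FIRST(S) = {}
FOLLOW(A) = {$, w, x, y}
FOLLOW(B) = {$, w, y}
FOLLOW(S) = {$, w, y}
Therefore, FOLLOW(A) = {$, w, x, y}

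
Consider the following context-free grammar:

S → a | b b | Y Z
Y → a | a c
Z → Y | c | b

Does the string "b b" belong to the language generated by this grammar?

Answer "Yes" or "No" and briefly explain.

Yes - a valid derivation exists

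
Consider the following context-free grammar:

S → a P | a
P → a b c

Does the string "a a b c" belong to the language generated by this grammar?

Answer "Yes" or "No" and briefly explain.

Yes - a valid derivation exists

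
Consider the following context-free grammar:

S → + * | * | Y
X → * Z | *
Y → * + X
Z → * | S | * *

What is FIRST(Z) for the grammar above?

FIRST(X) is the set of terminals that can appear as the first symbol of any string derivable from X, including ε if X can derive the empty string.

We compute FIRST(Z) using the standard algorithm.
FIRST(S) = {*, +}
FIRST(X) = {*}
FIRST(Y) = {*}
FIRST(Z) = {*, +}
Therefore, FIRST(Z) = {*, +}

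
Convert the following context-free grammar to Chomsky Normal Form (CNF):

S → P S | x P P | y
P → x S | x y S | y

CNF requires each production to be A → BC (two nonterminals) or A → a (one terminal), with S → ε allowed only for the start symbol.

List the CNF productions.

TX → x; S → y; TY → y; P → y; S → P S; S → TX X0; X0 → P P; P → TX S; P → TX X1; X1 → TY S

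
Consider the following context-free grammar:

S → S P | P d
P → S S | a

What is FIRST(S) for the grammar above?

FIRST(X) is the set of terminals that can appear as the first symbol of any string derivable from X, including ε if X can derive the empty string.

We compute FIRST(S) using the standard algorithm.
FIRST(P) = {a}
FIRST(S) = {a}
Therefore, FIRST(S) = {a}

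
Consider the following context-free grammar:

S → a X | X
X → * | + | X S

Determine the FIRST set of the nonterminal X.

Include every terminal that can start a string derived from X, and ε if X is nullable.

We compute FIRST(X) using the standard algorithm.
FIRST(S) = {*, +, a}
FIRST(X) = {*, +}
Therefore, FIRST(X) = {*, +}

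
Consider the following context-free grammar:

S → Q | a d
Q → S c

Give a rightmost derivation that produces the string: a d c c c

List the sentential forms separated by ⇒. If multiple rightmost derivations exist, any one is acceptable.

S ⇒ Q ⇒ S c ⇒ Q c ⇒ S c c ⇒ Q c c ⇒ S c c c ⇒ a d c c c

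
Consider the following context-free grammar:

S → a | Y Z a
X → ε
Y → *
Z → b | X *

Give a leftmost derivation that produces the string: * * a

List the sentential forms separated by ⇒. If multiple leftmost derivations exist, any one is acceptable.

S ⇒ Y Z a ⇒ * Z a ⇒ * X * a ⇒ * * a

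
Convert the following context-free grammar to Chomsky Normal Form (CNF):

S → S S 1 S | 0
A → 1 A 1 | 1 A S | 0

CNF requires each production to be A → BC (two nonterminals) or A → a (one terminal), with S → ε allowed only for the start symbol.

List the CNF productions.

T1 → 1; S → 0; A → 0; S → S X0; X0 → S X1; X1 → T1 S; A → T1 X2; X2 → A T1; A → T1 X3; X3 → A S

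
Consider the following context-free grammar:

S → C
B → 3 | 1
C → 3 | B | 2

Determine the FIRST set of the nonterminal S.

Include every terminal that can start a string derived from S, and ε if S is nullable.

We compute FIRST(S) using the standard algorithm.
FIRST(B) = {1, 3}
FIRST(C) = {1, 2, 3}
FIRST(S) = {1, 2, 3}
Therefore, FIRST(S) = {1, 2, 3}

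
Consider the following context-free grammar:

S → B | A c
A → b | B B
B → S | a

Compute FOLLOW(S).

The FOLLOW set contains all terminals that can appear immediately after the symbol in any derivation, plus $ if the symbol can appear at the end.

We compute FOLLOW(S) using the standard algorithm.
FOLLOW(S) starts with {$}.
FIRST(A) = {a, b}
FIRST(B) = {a, b}
FIRST(S) = {a, b}
FOLLOW(A) = {c}
FOLLOW(B) = {$, a, b, c}
FOLLOW(S) = {$, a, b, c}
Therefore, FOLLOW(S) = {$, a, b, c}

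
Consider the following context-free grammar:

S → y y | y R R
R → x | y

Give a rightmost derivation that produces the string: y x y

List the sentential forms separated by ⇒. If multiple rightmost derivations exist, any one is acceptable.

S ⇒ y R R ⇒ y R y ⇒ y x y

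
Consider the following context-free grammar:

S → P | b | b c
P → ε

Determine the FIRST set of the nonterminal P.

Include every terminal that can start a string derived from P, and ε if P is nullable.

We compute FIRST(P) using the standard algorithm.
FIRST(P) = {ε}
FIRST(S) = {b, ε}
Therefore, FIRST(P) = {ε}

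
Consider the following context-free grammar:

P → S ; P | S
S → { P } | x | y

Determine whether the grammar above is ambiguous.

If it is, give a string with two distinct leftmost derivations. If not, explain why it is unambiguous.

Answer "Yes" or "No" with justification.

No - the grammar is unambiguous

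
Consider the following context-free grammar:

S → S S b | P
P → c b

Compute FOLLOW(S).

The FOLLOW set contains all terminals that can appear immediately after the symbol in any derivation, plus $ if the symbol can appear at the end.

We compute FOLLOW(S) using the standard algorithm.
FOLLOW(S) starts with {$}.
FIRST(P) = {c}
FIRST(S) = {c}
FOLLOW(P) = {$, b, c}
FOLLOW(S) = {$, b, c}
Therefore, FOLLOW(S) = {$, b, c}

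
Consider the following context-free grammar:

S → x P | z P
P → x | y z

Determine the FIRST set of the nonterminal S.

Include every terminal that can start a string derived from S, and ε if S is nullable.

We compute FIRST(S) using the standard algorithm.
FIRST(P) = {x, y}
FIRST(S) = {x, z}
Therefore, FIRST(S) = {x, z}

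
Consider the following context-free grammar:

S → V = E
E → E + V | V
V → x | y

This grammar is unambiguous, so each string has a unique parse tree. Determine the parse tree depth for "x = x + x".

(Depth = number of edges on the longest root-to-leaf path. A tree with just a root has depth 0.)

4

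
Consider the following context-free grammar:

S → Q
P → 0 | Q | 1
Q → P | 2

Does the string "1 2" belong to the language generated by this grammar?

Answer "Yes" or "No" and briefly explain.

No - no valid derivation exists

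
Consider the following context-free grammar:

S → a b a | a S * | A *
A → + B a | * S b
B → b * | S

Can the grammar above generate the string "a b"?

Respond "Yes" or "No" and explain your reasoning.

No - no valid derivation exists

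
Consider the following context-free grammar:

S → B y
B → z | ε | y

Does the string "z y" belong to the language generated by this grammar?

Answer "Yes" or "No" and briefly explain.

Yes - a valid derivation exists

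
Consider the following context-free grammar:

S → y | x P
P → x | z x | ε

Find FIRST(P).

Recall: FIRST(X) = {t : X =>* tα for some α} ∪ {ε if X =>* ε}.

We compute FIRST(P) using the standard algorithm.
FIRST(P) = {x, z, ε}
FIRST(S) = {x, y}
Therefore, FIRST(P) = {x, z, ε}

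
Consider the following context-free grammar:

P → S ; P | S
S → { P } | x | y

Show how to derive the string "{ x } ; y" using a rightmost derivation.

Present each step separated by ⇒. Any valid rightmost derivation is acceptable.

P ⇒ S ; P ⇒ S ; S ⇒ S ; y ⇒ { P } ; y ⇒ { S } ; y ⇒ { x } ; y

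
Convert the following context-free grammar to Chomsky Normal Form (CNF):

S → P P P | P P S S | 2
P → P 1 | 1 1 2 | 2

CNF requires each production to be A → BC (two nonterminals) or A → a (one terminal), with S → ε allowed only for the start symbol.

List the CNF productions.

S → 2; T1 → 1; T2 → 2; P → 2; S → P X0; X0 → P P; S → P X1; X1 → P X2; X2 → S S; P → P T1; P → T1 X3; X3 → T1 T2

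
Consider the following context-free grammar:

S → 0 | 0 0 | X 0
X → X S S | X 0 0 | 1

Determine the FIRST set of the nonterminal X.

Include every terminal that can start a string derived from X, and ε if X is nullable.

We compute FIRST(X) using the standard algorithm.
FIRST(S) = {0, 1}
FIRST(X) = {1}
Therefore, FIRST(X) = {1}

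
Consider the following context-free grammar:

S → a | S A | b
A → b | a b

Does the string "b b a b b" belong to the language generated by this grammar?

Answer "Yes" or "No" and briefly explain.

Yes - a valid derivation exists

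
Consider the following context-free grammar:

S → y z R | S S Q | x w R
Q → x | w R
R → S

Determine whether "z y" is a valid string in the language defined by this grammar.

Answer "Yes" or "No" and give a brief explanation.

No - no valid derivation exists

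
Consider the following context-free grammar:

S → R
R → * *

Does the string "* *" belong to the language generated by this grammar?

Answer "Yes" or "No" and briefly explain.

Yes - a valid derivation exists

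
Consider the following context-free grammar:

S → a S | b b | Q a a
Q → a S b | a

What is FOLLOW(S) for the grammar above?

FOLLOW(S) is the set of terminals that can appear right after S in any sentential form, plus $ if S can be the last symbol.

We compute FOLLOW(S) using the standard algorithm.
FOLLOW(S) starts with {$}.
FIRST(Q) = {a}
FIRST(S) = {a, b}
FOLLOW(Q) = {a}
FOLLOW(S) = {$, b}
Therefore, FOLLOW(S) = {$, b}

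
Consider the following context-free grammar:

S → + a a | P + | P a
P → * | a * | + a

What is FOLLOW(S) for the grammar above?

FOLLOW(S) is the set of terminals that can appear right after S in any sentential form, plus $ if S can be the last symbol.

We compute FOLLOW(S) using the standard algorithm.
FOLLOW(S) starts with {$}.
FIRST(P) = {*, +, a}
FIRST(S) = {*, +, a}
FOLLOW(P) = {+, a}
FOLLOW(S) = {$}
Therefore, FOLLOW(S) = {$}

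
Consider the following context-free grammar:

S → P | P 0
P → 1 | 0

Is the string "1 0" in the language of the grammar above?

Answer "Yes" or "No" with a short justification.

Yes - a valid derivation exists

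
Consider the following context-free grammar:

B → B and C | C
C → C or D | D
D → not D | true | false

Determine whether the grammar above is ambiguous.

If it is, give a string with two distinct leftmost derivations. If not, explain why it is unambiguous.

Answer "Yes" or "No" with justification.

No - the grammar is unambiguous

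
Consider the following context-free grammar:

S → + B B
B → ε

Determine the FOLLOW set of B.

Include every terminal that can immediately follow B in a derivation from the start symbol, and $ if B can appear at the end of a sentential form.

We compute FOLLOW(B) using the standard algorithm.
FOLLOW(S) starts with {$}.
FIRST(B) = {ε}
FIRST(S) = {+}
FOLLOW(B) = {$}
FOLLOW(S) = {$}
Therefore, FOLLOW(B) = {$}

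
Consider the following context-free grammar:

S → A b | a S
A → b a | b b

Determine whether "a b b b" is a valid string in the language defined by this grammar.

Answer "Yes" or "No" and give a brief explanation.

Yes - a valid derivation exists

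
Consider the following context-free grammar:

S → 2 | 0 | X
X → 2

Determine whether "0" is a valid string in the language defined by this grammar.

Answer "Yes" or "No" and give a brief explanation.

Yes - a valid derivation exists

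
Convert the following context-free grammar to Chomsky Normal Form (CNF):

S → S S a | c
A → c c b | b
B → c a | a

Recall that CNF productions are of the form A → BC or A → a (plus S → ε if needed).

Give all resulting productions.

TA → a; S → c; TC → c; TB → b; A → b; B → a; S → S X0; X0 → S TA; A → TC X1; X1 → TC TB; B → TC TA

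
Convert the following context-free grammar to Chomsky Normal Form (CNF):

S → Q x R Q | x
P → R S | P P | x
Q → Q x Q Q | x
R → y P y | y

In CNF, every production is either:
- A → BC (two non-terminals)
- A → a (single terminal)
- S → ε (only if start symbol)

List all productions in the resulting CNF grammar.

TX → x; S → x; P → x; Q → x; TY → y; R → y; S → Q X0; X0 → TX X1; X1 → R Q; P → R S; P → P P; Q → Q X2; X2 → TX X3; X3 → Q Q; R → TY X4; X4 → P TY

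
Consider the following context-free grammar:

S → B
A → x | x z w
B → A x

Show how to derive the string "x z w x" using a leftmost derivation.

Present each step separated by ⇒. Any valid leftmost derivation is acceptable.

S ⇒ B ⇒ A x ⇒ x z w x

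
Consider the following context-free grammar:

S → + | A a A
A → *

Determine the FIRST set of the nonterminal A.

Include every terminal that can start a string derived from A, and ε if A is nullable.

We compute FIRST(A) using the standard algorithm.
FIRST(A) = {*}
FIRST(S) = {*, +}
Therefore, FIRST(A) = {*}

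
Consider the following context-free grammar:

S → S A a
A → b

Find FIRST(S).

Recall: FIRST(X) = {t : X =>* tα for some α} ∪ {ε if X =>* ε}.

We compute FIRST(S) using the standard algorithm.
FIRST(A) = {b}
FIRST(S) = {}
Therefore, FIRST(S) = {}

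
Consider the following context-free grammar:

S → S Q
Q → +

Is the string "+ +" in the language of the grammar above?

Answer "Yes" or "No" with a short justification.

No - no valid derivation exists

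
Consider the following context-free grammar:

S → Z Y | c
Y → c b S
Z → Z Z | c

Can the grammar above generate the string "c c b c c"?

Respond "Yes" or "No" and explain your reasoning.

No - no valid derivation exists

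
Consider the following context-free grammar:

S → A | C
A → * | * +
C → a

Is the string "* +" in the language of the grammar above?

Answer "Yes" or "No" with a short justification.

Yes - a valid derivation exists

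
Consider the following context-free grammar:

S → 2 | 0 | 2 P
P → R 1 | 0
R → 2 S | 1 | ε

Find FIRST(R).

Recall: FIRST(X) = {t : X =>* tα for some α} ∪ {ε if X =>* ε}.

We compute FIRST(R) using the standard algorithm.
FIRST(P) = {0, 1, 2}
FIRST(R) = {1, 2, ε}
FIRST(S) = {0, 2}
Therefore, FIRST(R) = {1, 2, ε}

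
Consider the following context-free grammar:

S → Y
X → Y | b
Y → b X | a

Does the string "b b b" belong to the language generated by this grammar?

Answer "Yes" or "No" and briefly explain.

Yes - a valid derivation exists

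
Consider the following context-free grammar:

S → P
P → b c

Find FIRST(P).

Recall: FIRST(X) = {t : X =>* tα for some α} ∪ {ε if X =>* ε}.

We compute FIRST(P) using the standard algorithm.
FIRST(P) = {b}
FIRST(S) = {b}
Therefore, FIRST(P) = {b}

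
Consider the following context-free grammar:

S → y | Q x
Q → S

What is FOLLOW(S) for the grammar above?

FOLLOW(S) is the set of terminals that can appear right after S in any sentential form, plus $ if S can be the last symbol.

We compute FOLLOW(S) using the standard algorithm.
FOLLOW(S) starts with {$}.
FIRST(Q) = {y}
FIRST(S) = {y}
FOLLOW(Q) = {x}
FOLLOW(S) = {$, x}
Therefore, FOLLOW(S) = {$, x}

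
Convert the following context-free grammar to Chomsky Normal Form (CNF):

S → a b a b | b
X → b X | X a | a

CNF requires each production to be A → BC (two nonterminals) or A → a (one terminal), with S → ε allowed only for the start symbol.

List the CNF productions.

TA → a; TB → b; S → b; X → a; S → TA X0; X0 → TB X1; X1 → TA TB; X → TB X; X → X TA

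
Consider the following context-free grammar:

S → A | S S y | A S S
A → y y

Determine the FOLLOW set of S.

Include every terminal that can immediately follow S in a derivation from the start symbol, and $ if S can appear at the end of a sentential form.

We compute FOLLOW(S) using the standard algorithm.
FOLLOW(S) starts with {$}.
FIRST(A) = {y}
FIRST(S) = {y}
FOLLOW(A) = {$, y}
FOLLOW(S) = {$, y}
Therefore, FOLLOW(S) = {$, y}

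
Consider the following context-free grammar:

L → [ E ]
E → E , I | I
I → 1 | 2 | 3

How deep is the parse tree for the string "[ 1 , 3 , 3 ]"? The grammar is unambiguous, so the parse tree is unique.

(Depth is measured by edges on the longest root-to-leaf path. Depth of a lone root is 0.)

5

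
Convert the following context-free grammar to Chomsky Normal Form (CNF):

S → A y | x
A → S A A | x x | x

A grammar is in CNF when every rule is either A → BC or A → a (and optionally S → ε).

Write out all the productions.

TY → y; S → x; TX → x; A → x; S → A TY; A → S X0; X0 → A A; A → TX TX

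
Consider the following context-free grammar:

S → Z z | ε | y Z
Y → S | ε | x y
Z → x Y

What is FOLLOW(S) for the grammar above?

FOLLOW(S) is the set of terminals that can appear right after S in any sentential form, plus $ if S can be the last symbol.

We compute FOLLOW(S) using the standard algorithm.
FOLLOW(S) starts with {$}.
FIRST(S) = {x, y, ε}
FIRST(Y) = {x, y, ε}
FIRST(Z) = {x}
FOLLOW(S) = {$, z}
FOLLOW(Y) = {$, z}
FOLLOW(Z) = {$, z}
Therefore, FOLLOW(S) = {$, z}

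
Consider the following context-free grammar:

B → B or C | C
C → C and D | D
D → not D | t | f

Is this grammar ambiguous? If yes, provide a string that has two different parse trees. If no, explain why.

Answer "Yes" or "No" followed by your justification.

No - the grammar is unambiguous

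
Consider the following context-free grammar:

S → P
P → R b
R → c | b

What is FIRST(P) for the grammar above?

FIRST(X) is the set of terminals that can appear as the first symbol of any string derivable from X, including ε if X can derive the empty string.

We compute FIRST(P) using the standard algorithm.
FIRST(P) = {b, c}
FIRST(R) = {b, c}
FIRST(S) = {b, c}
Therefore, FIRST(P) = {b, c}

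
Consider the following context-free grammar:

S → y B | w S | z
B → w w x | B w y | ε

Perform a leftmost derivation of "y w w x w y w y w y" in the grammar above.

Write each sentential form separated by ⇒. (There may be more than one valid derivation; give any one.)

S ⇒ y B ⇒ y B w y ⇒ y B w y w y ⇒ y B w y w y w y ⇒ y w w x w y w y w y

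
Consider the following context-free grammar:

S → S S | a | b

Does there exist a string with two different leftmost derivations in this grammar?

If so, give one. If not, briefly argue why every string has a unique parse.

Yes - the string 'a a a' has two distinct leftmost derivations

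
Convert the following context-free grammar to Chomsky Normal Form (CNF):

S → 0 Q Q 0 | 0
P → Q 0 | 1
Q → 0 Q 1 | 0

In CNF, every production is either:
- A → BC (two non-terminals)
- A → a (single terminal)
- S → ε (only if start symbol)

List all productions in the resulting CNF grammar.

T0 → 0; S → 0; P → 1; T1 → 1; Q → 0; S → T0 X0; X0 → Q X1; X1 → Q T0; P → Q T0; Q → T0 X2; X2 → Q T1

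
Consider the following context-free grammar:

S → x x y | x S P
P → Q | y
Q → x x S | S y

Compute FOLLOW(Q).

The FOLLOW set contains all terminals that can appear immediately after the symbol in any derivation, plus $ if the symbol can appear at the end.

We compute FOLLOW(Q) using the standard algorithm.
FOLLOW(S) starts with {$}.
FIRST(P) = {x, y}
FIRST(Q) = {x}
FIRST(S) = {x}
FOLLOW(P) = {$, x, y}
FOLLOW(Q) = {$, x, y}
FOLLOW(S) = {$, x, y}
Therefore, FOLLOW(Q) = {$, x, y}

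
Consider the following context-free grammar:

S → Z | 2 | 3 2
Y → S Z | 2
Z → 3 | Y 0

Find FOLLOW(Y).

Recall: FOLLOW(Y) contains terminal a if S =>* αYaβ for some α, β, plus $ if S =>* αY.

We compute FOLLOW(Y) using the standard algorithm.
FOLLOW(S) starts with {$}.
FIRST(S) = {2, 3}
FIRST(Y) = {2, 3}
FIRST(Z) = {2, 3}
FOLLOW(S) = {$, 2, 3}
FOLLOW(Y) = {0}
FOLLOW(Z) = {$, 0, 2, 3}
Therefore, FOLLOW(Y) = {0}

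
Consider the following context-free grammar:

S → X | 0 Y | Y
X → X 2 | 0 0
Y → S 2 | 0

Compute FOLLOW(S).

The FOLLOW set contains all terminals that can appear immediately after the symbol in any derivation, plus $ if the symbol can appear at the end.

We compute FOLLOW(S) using the standard algorithm.
FOLLOW(S) starts with {$}.
FIRST(S) = {0}
FIRST(X) = {0}
FIRST(Y) = {0}
FOLLOW(S) = {$, 2}
FOLLOW(X) = {$, 2}
FOLLOW(Y) = {$, 2}
Therefore, FOLLOW(S) = {$, 2}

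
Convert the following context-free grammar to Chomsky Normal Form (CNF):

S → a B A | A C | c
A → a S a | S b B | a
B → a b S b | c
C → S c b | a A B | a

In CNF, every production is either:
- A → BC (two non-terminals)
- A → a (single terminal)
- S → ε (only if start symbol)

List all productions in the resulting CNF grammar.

TA → a; S → c; TB → b; A → a; B → c; TC → c; C → a; S → TA X0; X0 → B A; S → A C; A → TA X1; X1 → S TA; A → S X2; X2 → TB B; B → TA X3; X3 → TB X4; X4 → S TB; C → S X5; X5 → TC TB; C → TA X6; X6 → A B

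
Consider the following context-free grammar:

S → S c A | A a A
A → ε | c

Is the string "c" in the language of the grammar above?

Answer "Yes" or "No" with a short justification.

No - no valid derivation exists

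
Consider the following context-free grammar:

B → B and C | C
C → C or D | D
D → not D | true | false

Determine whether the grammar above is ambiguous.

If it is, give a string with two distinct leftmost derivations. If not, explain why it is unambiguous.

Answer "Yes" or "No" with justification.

No - the grammar is unambiguous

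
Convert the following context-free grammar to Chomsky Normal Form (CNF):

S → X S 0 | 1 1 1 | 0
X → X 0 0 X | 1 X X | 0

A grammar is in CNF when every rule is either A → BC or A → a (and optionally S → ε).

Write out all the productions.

T0 → 0; T1 → 1; S → 0; X → 0; S → X X0; X0 → S T0; S → T1 X1; X1 → T1 T1; X → X X2; X2 → T0 X3; X3 → T0 X; X → T1 X4; X4 → X X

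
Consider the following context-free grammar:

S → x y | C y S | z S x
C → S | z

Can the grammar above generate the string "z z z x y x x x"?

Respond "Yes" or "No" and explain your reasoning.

Yes - a valid derivation exists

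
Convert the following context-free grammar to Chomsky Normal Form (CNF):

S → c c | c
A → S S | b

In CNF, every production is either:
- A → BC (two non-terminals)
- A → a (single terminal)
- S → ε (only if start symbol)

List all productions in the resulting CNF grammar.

TC → c; S → c; A → b; S → TC TC; A → S S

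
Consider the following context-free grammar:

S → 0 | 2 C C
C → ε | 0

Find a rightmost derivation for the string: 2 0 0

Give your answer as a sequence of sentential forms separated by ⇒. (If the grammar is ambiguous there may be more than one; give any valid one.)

S ⇒ 2 C C ⇒ 2 C 0 ⇒ 2 0 0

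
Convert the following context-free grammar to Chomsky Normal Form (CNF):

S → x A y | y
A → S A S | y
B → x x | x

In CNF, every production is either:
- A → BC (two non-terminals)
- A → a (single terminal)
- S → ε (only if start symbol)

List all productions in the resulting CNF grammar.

TX → x; TY → y; S → y; A → y; B → x; S → TX X0; X0 → A TY; A → S X1; X1 → A S; B → TX TX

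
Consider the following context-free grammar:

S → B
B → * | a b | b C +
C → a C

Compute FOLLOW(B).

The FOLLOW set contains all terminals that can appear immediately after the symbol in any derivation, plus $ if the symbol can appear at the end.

We compute FOLLOW(B) using the standard algorithm.
FOLLOW(S) starts with {$}.
FIRST(B) = {*, a, b}
FIRST(C) = {a}
FIRST(S) = {*, a, b}
FOLLOW(B) = {$}
FOLLOW(C) = {+}
FOLLOW(S) = {$}
Therefore, FOLLOW(B) = {$}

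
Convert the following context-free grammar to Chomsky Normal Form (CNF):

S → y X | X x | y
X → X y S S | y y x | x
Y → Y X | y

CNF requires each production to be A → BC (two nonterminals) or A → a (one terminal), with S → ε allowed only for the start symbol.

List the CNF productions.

TY → y; TX → x; S → y; X → x; Y → y; S → TY X; S → X TX; X → X X0; X0 → TY X1; X1 → S S; X → TY X2; X2 → TY TX; Y → Y X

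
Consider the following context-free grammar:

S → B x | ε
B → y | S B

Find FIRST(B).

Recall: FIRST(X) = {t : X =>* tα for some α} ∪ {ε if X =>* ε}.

We compute FIRST(B) using the standard algorithm.
FIRST(B) = {y}
FIRST(S) = {y, ε}
Therefore, FIRST(B) = {y}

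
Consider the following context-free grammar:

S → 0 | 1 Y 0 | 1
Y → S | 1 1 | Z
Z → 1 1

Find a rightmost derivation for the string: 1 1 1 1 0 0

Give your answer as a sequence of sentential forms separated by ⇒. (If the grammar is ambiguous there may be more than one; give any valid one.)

S ⇒ 1 Y 0 ⇒ 1 S 0 ⇒ 1 1 Y 0 0 ⇒ 1 1 1 1 0 0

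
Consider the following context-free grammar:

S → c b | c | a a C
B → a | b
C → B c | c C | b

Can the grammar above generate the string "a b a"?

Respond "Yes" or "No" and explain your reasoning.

No - no valid derivation exists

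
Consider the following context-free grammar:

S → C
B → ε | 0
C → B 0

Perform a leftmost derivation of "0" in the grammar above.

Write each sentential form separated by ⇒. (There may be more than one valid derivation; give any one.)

S ⇒ C ⇒ B 0 ⇒ 0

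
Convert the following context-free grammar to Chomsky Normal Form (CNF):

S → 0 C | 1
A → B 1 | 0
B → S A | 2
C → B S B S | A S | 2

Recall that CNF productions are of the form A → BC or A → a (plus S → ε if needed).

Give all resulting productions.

T0 → 0; S → 1; T1 → 1; A → 0; B → 2; C → 2; S → T0 C; A → B T1; B → S A; C → B X0; X0 → S X1; X1 → B S; C → A S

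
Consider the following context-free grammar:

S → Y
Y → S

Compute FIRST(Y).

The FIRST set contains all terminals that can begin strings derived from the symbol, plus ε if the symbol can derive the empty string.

We compute FIRST(Y) using the standard algorithm.
FIRST(S) = {}
FIRST(Y) = {}
Therefore, FIRST(Y) = {}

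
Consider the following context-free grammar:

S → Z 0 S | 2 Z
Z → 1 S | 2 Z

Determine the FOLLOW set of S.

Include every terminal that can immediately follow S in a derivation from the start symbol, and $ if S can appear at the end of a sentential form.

We compute FOLLOW(S) using the standard algorithm.
FOLLOW(S) starts with {$}.
FIRST(S) = {1, 2}
FIRST(Z) = {1, 2}
FOLLOW(S) = {$, 0}
FOLLOW(Z) = {$, 0}
Therefore, FOLLOW(S) = {$, 0}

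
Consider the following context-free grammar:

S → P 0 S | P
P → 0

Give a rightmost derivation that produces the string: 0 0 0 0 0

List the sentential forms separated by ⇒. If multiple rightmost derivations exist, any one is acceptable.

S ⇒ P 0 S ⇒ P 0 P 0 S ⇒ P 0 P 0 P ⇒ P 0 P 0 0 ⇒ P 0 0 0 0 ⇒ 0 0 0 0 0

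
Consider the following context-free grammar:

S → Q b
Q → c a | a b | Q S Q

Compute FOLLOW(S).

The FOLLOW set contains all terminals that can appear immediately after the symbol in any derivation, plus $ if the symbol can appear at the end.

We compute FOLLOW(S) using the standard algorithm.
FOLLOW(S) starts with {$}.
FIRST(Q) = {a, c}
FIRST(S) = {a, c}
FOLLOW(Q) = {a, b, c}
FOLLOW(S) = {$, a, c}
Therefore, FOLLOW(S) = {$, a, c}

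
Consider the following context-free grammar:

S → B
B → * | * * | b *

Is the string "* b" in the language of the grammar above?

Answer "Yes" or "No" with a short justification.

No - no valid derivation exists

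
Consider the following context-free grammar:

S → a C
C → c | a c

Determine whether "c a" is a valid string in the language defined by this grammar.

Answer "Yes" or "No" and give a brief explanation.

No - no valid derivation exists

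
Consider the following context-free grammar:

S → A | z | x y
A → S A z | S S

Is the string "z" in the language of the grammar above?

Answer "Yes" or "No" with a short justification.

Yes - a valid derivation exists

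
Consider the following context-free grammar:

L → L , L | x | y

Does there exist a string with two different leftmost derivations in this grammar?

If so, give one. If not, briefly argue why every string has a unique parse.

Yes - the string 'x , x , x , x , y' has two distinct leftmost derivations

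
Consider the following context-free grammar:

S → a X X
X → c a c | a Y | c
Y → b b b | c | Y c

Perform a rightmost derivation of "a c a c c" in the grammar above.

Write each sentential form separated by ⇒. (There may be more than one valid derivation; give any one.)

S ⇒ a X X ⇒ a X c ⇒ a c a c c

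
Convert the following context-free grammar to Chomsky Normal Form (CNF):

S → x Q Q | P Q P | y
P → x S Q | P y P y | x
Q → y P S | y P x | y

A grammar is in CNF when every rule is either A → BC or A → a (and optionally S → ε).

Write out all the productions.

TX → x; S → y; TY → y; P → x; Q → y; S → TX X0; X0 → Q Q; S → P X1; X1 → Q P; P → TX X2; X2 → S Q; P → P X3; X3 → TY X4; X4 → P TY; Q → TY X5; X5 → P S; Q → TY X6; X6 → P TX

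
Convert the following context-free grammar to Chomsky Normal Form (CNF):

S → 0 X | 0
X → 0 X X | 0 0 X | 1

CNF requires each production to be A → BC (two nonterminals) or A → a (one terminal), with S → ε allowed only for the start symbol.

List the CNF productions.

T0 → 0; S → 0; X → 1; S → T0 X; X → T0 X0; X0 → X X; X → T0 X1; X1 → T0 X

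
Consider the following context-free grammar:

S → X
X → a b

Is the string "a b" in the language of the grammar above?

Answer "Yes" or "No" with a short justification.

Yes - a valid derivation exists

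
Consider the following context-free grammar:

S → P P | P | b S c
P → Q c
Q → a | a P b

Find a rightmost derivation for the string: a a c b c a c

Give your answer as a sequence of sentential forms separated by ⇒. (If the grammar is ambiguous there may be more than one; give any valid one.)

S ⇒ P P ⇒ P Q c ⇒ P a c ⇒ Q c a c ⇒ a P b c a c ⇒ a Q c b c a c ⇒ a a c b c a c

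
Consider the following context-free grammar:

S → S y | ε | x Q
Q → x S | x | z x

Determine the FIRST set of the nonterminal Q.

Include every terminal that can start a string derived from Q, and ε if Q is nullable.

We compute FIRST(Q) using the standard algorithm.
FIRST(Q) = {x, z}
FIRST(S) = {x, y, ε}
Therefore, FIRST(Q) = {x, z}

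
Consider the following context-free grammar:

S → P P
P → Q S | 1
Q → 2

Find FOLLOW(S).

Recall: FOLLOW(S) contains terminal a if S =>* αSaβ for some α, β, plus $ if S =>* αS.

We compute FOLLOW(S) using the standard algorithm.
FOLLOW(S) starts with {$}.
FIRST(P) = {1, 2}
FIRST(Q) = {2}
FIRST(S) = {1, 2}
FOLLOW(P) = {$, 1, 2}
FOLLOW(Q) = {1, 2}
FOLLOW(S) = {$, 1, 2}
Therefore, FOLLOW(S) = {$, 1, 2}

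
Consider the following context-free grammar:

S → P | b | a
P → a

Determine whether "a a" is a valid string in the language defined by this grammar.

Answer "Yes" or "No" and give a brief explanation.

No - no valid derivation exists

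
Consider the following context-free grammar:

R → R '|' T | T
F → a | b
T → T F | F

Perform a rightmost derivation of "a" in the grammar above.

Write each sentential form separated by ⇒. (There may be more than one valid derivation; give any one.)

R ⇒ T ⇒ F ⇒ a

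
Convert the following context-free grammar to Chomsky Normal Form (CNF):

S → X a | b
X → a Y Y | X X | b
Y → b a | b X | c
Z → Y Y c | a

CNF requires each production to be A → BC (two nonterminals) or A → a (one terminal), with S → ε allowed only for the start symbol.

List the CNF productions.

TA → a; S → b; X → b; TB → b; Y → c; TC → c; Z → a; S → X TA; X → TA X0; X0 → Y Y; X → X X; Y → TB TA; Y → TB X; Z → Y X1; X1 → Y TC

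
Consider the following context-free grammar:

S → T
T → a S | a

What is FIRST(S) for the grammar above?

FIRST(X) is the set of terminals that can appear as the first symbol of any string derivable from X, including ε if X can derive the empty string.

We compute FIRST(S) using the standard algorithm.
FIRST(S) = {a}
FIRST(T) = {a}
Therefore, FIRST(S) = {a}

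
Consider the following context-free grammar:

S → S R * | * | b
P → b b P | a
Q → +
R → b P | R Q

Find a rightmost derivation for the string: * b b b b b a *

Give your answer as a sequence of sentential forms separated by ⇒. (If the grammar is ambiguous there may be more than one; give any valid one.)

S ⇒ S R * ⇒ S b P * ⇒ S b b b P * ⇒ S b b b b b P * ⇒ S b b b b b a * ⇒ * b b b b b a *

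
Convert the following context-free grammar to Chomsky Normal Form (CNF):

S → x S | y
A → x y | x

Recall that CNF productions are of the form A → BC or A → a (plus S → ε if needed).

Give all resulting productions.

TX → x; S → y; TY → y; A → x; S → TX S; A → TX TY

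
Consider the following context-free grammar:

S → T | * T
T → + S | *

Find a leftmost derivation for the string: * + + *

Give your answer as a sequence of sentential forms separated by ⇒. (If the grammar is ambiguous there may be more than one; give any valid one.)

S ⇒ * T ⇒ * + S ⇒ * + T ⇒ * + + S ⇒ * + + T ⇒ * + + *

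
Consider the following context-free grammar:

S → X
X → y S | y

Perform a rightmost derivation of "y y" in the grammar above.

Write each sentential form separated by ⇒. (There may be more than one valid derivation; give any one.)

S ⇒ X ⇒ y S ⇒ y X ⇒ y y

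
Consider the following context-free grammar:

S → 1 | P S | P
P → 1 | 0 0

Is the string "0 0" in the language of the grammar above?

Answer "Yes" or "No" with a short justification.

Yes - a valid derivation exists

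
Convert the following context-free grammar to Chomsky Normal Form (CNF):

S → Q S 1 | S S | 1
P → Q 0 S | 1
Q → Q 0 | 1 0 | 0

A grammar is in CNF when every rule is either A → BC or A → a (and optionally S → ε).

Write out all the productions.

T1 → 1; S → 1; T0 → 0; P → 1; Q → 0; S → Q X0; X0 → S T1; S → S S; P → Q X1; X1 → T0 S; Q → Q T0; Q → T1 T0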